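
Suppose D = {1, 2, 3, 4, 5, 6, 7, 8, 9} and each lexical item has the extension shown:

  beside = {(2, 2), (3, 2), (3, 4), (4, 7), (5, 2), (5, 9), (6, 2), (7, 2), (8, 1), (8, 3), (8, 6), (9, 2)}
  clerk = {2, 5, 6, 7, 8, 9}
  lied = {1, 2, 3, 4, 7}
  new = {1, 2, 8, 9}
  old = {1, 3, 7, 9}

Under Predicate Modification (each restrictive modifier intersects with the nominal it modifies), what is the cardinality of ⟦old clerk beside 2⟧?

2

⟦beside 2⟧ = {x : ⟨x, 2⟩ ∈ ⟦beside⟧} = {2, 3, 5, 6, 7, 9}
⟦clerk⟧ = {2, 5, 6, 7, 8, 9}
… ∩ ⟦beside 2⟧ = {2, 5, 6, 7, 8, 9} ∩ {2, 3, 5, 6, 7, 9} = {2, 5, 6, 7, 9}
… ∩ ⟦old⟧ = {2, 5, 6, 7, 9} ∩ {1, 3, 7, 9} = {7, 9}
⟦old clerk beside 2⟧ = {7, 9}, so the cardinality is 2.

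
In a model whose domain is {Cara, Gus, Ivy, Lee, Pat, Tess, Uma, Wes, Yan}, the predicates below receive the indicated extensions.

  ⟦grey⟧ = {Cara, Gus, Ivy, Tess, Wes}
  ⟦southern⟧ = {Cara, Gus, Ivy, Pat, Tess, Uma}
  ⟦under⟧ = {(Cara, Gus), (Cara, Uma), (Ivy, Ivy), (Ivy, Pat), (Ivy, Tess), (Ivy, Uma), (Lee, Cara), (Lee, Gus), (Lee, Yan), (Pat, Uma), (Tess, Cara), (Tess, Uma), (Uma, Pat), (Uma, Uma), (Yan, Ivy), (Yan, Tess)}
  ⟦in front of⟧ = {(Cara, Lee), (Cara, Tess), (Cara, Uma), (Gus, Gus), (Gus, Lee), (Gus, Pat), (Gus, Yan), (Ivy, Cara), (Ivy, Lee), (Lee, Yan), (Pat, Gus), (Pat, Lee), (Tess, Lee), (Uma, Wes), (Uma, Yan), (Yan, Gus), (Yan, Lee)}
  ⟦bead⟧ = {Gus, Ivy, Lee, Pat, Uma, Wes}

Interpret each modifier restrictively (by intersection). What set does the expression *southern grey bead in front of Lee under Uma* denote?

⟦in front of Lee⟧ = {x : ⟨x, Lee⟩ ∈ ⟦in front of⟧} = {Cara, Gus, Ivy, Pat, Tess, Yan}
⟦under Uma⟧ = {x : ⟨x, Uma⟩ ∈ ⟦under⟧} = {Cara, Ivy, Pat, Tess, Uma}
⟦bead⟧ = {Gus, Ivy, Lee, Pat, Uma, Wes}
… ∩ ⟦in front of Lee⟧ = {Gus, Ivy, Lee, Pat, Uma, Wes} ∩ {Cara, Gus, Ivy, Pat, Tess, Yan} = {Gus, Ivy, Pat}
… ∩ ⟦under Uma⟧ = {Gus, Ivy, Pat} ∩ {Cara, Ivy, Pat, Tess, Uma} = {Ivy, Pat}
… ∩ ⟦southern⟧ = {Ivy, Pat} ∩ {Cara, Gus, Ivy, Pat, Tess, Uma} = {Ivy, Pat}
… ∩ ⟦grey⟧ = {Ivy, Pat} ∩ {Cara, Gus, Ivy, Tess, Wes} = {Ivy}
So ⟦southern grey bead in front of Lee under Uma⟧ = {Ivy}.

{Ivy}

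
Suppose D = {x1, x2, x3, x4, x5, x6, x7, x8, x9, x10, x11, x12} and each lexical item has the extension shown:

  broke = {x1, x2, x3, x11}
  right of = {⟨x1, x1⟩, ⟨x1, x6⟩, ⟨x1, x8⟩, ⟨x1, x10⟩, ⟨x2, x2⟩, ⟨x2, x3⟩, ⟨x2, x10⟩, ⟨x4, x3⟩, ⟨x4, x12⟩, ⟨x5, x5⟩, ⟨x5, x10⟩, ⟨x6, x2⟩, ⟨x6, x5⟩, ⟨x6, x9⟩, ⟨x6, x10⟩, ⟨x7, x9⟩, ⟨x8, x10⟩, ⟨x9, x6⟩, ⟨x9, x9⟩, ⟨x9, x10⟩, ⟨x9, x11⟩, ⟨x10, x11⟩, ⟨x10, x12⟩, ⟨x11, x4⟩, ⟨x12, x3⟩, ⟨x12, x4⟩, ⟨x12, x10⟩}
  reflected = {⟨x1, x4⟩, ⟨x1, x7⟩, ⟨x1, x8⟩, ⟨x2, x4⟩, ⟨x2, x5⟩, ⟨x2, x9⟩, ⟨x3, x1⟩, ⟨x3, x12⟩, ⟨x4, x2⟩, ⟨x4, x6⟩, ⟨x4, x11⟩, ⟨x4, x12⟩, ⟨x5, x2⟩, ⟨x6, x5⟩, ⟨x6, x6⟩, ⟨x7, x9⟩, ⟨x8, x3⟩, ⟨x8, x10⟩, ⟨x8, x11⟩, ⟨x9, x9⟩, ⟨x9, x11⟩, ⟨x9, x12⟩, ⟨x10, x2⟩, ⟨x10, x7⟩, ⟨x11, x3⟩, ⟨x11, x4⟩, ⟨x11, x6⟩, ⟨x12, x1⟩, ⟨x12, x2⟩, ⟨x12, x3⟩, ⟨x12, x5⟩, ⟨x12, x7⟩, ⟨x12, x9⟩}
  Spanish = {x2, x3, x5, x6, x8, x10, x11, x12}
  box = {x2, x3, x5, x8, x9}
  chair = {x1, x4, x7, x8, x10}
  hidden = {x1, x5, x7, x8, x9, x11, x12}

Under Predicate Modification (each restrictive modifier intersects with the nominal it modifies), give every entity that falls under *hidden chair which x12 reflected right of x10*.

⟦which x12 reflected⟧ = {x : ⟨x12, x⟩ ∈ ⟦reflected⟧} = {x1, x2, x3, x5, x7, x9}
⟦right of x10⟧ = {x : ⟨x, x10⟩ ∈ ⟦right of⟧} = {x1, x2, x5, x6, x8, x9, x12}
⟦chair⟧ = {x1, x4, x7, x8, x10}
… ∩ ⟦which x12 reflected⟧ = {x1, x4, x7, x8, x10} ∩ {x1, x2, x3, x5, x7, x9} = {x1, x7}
… ∩ ⟦right of x10⟧ = {x1, x7} ∩ {x1, x2, x5, x6, x8, x9, x12} = {x1}
… ∩ ⟦hidden⟧ = {x1} ∩ {x1, x5, x7, x8, x9, x11, x12} = {x1}
So ⟦hidden chair which x12 reflected right of x10⟧ = {x1}.

{x1}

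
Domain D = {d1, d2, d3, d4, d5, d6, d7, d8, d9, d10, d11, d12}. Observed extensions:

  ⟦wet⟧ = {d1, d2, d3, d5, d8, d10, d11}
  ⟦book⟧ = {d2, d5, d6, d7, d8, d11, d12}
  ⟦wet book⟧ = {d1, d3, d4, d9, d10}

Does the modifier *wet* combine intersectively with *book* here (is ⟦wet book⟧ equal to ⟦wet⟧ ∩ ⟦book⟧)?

⟦wet⟧ ∩ ⟦book⟧ = {d1, d2, d3, d5, d8, d10, d11} ∩ {d2, d5, d6, d7, d8, d11, d12} = {d2, d5, d8, d11}
Observed ⟦wet book⟧ = {d1, d3, d4, d9, d10}.
These differ, so the modifier is not intersective in this model.

no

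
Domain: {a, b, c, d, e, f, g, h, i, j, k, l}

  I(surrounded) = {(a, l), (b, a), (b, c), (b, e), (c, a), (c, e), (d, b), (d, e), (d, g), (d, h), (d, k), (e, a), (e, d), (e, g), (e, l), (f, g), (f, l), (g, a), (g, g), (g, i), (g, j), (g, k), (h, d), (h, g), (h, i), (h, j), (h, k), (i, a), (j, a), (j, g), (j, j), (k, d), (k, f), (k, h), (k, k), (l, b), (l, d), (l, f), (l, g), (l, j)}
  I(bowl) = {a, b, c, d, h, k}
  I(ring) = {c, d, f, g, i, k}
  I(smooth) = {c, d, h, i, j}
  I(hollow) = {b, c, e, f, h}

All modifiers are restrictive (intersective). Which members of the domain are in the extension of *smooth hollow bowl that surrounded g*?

⟦that surrounded g⟧ = {x : ⟨x, g⟩ ∈ ⟦surrounded⟧} = {d, e, f, g, h, j, l}
⟦bowl⟧ = {a, b, c, d, h, k}
… ∩ ⟦that surrounded g⟧ = {a, b, c, d, h, k} ∩ {d, e, f, g, h, j, l} = {d, h}
… ∩ ⟦smooth⟧ = {d, h} ∩ {c, d, h, i, j} = {d, h}
… ∩ ⟦hollow⟧ = {d, h} ∩ {b, c, e, f, h} = {h}
So ⟦smooth hollow bowl that surrounded g⟧ = {h}.

{h}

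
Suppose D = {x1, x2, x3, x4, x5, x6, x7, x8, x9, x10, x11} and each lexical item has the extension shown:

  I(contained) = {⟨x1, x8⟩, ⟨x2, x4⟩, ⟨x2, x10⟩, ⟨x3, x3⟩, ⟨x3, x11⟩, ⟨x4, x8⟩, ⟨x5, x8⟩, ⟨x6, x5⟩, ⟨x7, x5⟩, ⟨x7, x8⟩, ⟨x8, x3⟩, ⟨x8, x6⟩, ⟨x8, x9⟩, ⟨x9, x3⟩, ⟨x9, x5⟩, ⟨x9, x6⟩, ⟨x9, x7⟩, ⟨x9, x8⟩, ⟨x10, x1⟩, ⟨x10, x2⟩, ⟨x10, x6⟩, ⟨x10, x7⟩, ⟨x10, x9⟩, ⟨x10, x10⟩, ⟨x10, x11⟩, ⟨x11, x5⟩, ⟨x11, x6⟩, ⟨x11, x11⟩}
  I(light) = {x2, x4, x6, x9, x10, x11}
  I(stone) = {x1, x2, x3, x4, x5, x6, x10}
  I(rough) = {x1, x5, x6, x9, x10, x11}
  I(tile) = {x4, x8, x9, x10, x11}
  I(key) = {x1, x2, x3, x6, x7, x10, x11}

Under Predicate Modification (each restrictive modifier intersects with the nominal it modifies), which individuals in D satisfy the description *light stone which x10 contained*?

{x2, x6, x10}

⟦which x10 contained⟧ = {x : ⟨x10, x⟩ ∈ ⟦contained⟧} = {x1, x2, x6, x7, x9, x10, x11}
⟦stone⟧ = {x1, x2, x3, x4, x5, x6, x10}
… ∩ ⟦which x10 contained⟧ = {x1, x2, x3, x4, x5, x6, x10} ∩ {x1, x2, x6, x7, x9, x10, x11} = {x1, x2, x6, x10}
… ∩ ⟦light⟧ = {x1, x2, x6, x10} ∩ {x2, x4, x6, x9, x10, x11} = {x2, x6, x10}
So ⟦light stone which x10 contained⟧ = {x2, x6, x10}.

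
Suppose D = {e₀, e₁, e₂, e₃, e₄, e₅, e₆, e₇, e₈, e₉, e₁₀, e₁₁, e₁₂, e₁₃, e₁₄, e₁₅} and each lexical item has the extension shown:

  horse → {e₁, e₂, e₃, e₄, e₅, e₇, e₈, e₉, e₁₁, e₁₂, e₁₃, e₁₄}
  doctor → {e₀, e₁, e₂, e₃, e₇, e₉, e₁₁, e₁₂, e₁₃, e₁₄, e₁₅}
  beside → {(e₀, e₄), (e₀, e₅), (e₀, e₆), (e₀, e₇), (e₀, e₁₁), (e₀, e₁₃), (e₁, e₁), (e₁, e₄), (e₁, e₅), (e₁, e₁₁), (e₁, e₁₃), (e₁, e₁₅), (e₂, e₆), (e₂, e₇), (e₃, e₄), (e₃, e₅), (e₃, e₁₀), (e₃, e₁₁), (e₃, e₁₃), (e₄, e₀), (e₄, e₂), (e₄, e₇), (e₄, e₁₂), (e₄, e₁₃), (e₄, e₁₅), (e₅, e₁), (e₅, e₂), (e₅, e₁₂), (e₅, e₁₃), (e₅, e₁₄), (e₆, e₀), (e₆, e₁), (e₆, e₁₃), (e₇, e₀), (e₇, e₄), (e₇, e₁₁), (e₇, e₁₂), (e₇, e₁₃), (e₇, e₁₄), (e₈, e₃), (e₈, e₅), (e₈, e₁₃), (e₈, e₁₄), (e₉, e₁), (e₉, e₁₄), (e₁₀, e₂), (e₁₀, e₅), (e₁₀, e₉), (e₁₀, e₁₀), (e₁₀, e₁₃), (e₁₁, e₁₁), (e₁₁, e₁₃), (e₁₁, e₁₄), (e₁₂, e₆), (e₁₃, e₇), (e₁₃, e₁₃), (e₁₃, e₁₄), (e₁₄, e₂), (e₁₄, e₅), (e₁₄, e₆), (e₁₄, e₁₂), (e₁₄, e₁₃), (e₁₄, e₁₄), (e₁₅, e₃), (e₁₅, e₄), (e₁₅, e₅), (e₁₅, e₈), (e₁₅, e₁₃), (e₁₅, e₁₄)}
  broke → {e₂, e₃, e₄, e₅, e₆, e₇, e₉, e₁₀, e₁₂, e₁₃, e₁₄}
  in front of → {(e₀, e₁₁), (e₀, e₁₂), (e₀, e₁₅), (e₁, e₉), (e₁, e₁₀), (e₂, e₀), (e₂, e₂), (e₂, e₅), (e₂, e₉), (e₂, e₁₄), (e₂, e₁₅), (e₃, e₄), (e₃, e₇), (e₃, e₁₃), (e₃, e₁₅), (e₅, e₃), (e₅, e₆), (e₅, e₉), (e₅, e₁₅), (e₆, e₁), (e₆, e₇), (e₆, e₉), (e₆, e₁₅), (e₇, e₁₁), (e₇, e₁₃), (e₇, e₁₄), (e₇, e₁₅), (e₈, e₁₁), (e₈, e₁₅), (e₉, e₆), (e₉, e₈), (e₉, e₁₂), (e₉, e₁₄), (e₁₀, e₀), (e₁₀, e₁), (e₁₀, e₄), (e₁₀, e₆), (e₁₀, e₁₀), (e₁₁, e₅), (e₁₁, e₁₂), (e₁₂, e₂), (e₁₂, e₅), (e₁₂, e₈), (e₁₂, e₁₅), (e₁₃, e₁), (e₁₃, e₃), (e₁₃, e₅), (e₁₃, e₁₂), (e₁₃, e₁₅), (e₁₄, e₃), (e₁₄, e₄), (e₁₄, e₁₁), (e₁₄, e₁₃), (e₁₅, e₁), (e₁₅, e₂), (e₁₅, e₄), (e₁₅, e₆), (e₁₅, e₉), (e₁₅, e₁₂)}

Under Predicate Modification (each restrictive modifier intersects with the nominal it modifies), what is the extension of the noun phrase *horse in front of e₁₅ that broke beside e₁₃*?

{e₃, e₅, e₇, e₁₃}

⟦in front of e₁₅⟧ = {x : ⟨x, e₁₅⟩ ∈ ⟦in front of⟧} = {e₀, e₂, e₃, e₅, e₆, e₇, e₈, e₁₂, e₁₃}
⟦that broke⟧ = ⟦broke⟧ = {e₂, e₃, e₄, e₅, e₆, e₇, e₉, e₁₀, e₁₂, e₁₃, e₁₄}
⟦beside e₁₃⟧ = {x : ⟨x, e₁₃⟩ ∈ ⟦beside⟧} = {e₀, e₁, e₃, e₄, e₅, e₆, e₇, e₈, e₁₀, e₁₁, e₁₃, e₁₄, e₁₅}
⟦horse⟧ = {e₁, e₂, e₃, e₄, e₅, e₇, e₈, e₉, e₁₁, e₁₂, e₁₃, e₁₄}
… ∩ ⟦in front of e₁₅⟧ = {e₁, e₂, e₃, e₄, e₅, e₇, e₈, e₉, e₁₁, e₁₂, e₁₃, e₁₄} ∩ {e₀, e₂, e₃, e₅, e₆, e₇, e₈, e₁₂, e₁₃} = {e₂, e₃, e₅, e₇, e₈, e₁₂, e₁₃}
… ∩ ⟦that broke⟧ = {e₂, e₃, e₅, e₇, e₈, e₁₂, e₁₃} ∩ {e₂, e₃, e₄, e₅, e₆, e₇, e₉, e₁₀, e₁₂, e₁₃, e₁₄} = {e₂, e₃, e₅, e₇, e₁₂, e₁₃}
… ∩ ⟦beside e₁₃⟧ = {e₂, e₃, e₅, e₇, e₁₂, e₁₃} ∩ {e₀, e₁, e₃, e₄, e₅, e₆, e₇, e₈, e₁₀, e₁₁, e₁₃, e₁₄, e₁₅} = {e₃, e₅, e₇, e₁₃}
So ⟦horse in front of e₁₅ that broke beside e₁₃⟧ = {e₃, e₅, e₇, e₁₃}.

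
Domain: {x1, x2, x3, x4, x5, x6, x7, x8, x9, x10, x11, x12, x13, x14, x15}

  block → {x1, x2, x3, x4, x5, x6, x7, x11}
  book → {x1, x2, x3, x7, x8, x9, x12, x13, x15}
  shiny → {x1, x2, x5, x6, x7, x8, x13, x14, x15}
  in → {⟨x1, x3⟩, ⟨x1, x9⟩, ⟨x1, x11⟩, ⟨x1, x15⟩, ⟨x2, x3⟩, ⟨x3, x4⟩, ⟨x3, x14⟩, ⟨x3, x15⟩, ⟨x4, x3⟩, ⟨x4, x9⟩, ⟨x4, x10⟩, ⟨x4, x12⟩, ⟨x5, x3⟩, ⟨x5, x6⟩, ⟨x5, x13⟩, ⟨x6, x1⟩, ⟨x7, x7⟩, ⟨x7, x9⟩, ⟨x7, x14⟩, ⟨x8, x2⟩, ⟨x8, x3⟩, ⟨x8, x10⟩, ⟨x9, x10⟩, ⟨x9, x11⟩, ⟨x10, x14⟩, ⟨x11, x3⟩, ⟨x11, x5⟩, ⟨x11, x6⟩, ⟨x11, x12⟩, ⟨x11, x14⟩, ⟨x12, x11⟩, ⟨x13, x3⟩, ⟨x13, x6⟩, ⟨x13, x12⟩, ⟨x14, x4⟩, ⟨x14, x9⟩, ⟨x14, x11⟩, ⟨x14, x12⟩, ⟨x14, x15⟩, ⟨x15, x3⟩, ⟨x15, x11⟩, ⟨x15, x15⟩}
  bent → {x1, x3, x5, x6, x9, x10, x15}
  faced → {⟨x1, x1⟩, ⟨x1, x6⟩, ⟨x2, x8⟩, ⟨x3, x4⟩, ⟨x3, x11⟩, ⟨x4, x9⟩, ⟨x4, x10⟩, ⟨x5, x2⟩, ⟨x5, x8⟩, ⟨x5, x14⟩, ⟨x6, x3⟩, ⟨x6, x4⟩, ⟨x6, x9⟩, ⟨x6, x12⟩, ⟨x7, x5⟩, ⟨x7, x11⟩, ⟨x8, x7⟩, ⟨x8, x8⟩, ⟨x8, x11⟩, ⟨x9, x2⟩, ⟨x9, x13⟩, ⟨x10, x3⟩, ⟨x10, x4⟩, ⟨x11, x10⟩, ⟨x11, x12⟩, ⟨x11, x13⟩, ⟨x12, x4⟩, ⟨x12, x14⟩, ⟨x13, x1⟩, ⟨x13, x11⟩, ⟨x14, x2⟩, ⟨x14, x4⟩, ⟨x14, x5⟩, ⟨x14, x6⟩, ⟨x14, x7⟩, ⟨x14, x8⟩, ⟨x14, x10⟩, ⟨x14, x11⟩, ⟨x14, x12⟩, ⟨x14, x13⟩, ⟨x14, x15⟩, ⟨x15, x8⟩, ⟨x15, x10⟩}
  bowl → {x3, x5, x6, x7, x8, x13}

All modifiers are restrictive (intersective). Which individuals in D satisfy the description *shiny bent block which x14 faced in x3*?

⟦which x14 faced⟧ = {x : ⟨x14, x⟩ ∈ ⟦faced⟧} = {x2, x4, x5, x6, x7, x8, x10, x11, x12, x13, x15}
⟦in x3⟧ = {x : ⟨x, x3⟩ ∈ ⟦in⟧} = {x1, x2, x4, x5, x8, x11, x13, x15}
⟦block⟧ = {x1, x2, x3, x4, x5, x6, x7, x11}
… ∩ ⟦which x14 faced⟧ = {x1, x2, x3, x4, x5, x6, x7, x11} ∩ {x2, x4, x5, x6, x7, x8, x10, x11, x12, x13, x15} = {x2, x4, x5, x6, x7, x11}
… ∩ ⟦in x3⟧ = {x2, x4, x5, x6, x7, x11} ∩ {x1, x2, x4, x5, x8, x11, x13, x15} = {x2, x4, x5, x11}
… ∩ ⟦shiny⟧ = {x2, x4, x5, x11} ∩ {x1, x2, x5, x6, x7, x8, x13, x14, x15} = {x2, x5}
… ∩ ⟦bent⟧ = {x2, x5} ∩ {x1, x3, x5, x6, x9, x10, x15} = {x5}
So ⟦shiny bent block which x14 faced in x3⟧ = {x5}.

{x5}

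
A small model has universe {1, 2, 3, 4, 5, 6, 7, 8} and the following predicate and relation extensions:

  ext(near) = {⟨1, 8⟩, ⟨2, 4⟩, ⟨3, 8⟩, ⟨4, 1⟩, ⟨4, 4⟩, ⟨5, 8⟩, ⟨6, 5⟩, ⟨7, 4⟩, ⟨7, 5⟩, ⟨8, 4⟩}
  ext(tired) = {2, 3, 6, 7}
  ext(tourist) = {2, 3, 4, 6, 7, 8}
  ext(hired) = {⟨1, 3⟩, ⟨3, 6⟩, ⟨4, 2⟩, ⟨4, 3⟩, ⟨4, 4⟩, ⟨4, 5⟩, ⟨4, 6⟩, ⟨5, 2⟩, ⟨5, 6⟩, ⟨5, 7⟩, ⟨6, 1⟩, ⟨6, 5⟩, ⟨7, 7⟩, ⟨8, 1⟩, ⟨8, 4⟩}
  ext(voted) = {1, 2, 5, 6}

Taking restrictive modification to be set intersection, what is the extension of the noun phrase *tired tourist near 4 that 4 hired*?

⟦near 4⟧ = {x : ⟨x, 4⟩ ∈ ⟦near⟧} = {2, 4, 7, 8}
⟦that 4 hired⟧ = {x : ⟨4, x⟩ ∈ ⟦hired⟧} = {2, 3, 4, 5, 6}
⟦tourist⟧ = {2, 3, 4, 6, 7, 8}
… ∩ ⟦near 4⟧ = {2, 3, 4, 6, 7, 8} ∩ {2, 4, 7, 8} = {2, 4, 7, 8}
… ∩ ⟦that 4 hired⟧ = {2, 4, 7, 8} ∩ {2, 3, 4, 5, 6} = {2, 4}
… ∩ ⟦tired⟧ = {2, 4} ∩ {2, 3, 6, 7} = {2}
So ⟦tired tourist near 4 that 4 hired⟧ = {2}.

{2}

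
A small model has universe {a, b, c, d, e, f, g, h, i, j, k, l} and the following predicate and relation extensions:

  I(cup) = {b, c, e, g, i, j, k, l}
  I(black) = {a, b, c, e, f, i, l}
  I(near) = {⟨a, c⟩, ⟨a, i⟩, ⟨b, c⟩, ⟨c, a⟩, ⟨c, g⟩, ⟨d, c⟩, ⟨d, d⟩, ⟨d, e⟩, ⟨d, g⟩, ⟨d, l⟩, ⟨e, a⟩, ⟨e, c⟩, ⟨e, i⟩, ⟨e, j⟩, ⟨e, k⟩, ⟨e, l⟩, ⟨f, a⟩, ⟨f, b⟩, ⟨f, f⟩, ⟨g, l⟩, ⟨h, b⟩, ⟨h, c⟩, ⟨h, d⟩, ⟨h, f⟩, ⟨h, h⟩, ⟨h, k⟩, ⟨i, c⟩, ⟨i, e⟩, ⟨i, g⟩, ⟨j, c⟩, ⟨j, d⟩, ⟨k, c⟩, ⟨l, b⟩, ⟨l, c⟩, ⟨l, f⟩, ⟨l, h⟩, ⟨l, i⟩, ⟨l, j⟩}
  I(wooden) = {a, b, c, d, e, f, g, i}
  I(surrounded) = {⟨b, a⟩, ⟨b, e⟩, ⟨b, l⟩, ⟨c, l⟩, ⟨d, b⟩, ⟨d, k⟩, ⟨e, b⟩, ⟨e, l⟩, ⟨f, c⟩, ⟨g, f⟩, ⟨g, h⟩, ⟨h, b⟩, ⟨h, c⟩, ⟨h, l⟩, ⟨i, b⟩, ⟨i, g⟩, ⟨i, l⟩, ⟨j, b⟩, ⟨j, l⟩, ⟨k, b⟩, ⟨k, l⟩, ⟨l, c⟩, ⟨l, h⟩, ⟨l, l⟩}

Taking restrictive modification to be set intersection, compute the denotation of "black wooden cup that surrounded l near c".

{b, e, i}

⟦that surrounded l⟧ = {x : ⟨x, l⟩ ∈ ⟦surrounded⟧} = {b, c, e, h, i, j, k, l}
⟦near c⟧ = {x : ⟨x, c⟩ ∈ ⟦near⟧} = {a, b, d, e, h, i, j, k, l}
⟦cup⟧ = {b, c, e, g, i, j, k, l}
… ∩ ⟦that surrounded l⟧ = {b, c, e, g, i, j, k, l} ∩ {b, c, e, h, i, j, k, l} = {b, c, e, i, j, k, l}
… ∩ ⟦near c⟧ = {b, c, e, i, j, k, l} ∩ {a, b, d, e, h, i, j, k, l} = {b, e, i, j, k, l}
… ∩ ⟦black⟧ = {b, e, i, j, k, l} ∩ {a, b, c, e, f, i, l} = {b, e, i, l}
… ∩ ⟦wooden⟧ = {b, e, i, l} ∩ {a, b, c, d, e, f, g, i} = {b, e, i}
So ⟦black wooden cup that surrounded l near c⟧ = {b, e, i}.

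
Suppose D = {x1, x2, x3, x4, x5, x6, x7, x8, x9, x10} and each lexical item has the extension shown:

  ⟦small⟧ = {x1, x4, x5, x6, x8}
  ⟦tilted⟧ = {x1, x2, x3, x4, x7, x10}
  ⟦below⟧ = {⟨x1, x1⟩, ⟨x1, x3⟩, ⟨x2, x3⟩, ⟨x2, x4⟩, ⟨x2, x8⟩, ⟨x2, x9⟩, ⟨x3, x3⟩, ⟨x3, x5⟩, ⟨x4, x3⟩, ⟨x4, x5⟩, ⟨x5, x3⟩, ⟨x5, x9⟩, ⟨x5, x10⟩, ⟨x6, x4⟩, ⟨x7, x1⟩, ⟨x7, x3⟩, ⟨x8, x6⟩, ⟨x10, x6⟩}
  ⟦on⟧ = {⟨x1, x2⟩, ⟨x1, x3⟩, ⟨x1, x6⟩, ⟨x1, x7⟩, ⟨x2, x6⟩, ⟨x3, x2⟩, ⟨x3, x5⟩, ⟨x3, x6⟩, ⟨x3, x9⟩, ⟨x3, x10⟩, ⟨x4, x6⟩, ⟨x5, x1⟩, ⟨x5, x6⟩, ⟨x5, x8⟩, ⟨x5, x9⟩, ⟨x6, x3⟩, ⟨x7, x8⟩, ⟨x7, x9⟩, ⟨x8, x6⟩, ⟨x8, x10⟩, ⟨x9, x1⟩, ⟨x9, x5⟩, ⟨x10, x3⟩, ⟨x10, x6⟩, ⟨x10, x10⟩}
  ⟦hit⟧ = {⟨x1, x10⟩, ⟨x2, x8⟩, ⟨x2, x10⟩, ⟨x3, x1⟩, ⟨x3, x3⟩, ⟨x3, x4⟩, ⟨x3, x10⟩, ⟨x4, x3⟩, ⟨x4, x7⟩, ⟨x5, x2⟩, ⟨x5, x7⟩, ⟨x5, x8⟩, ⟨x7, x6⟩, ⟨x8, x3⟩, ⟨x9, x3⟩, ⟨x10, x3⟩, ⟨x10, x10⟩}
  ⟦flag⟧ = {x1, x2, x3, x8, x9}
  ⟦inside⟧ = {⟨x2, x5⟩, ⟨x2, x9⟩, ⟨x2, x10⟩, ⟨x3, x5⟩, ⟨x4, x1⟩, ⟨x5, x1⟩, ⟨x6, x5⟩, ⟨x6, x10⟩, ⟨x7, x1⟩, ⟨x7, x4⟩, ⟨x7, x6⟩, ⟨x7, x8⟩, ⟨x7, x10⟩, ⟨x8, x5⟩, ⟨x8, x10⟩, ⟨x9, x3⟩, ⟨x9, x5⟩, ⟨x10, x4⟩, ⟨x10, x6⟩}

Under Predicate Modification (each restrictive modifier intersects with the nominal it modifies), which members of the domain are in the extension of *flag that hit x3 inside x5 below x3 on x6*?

{x3}

⟦that hit x3⟧ = {x : ⟨x, x3⟩ ∈ ⟦hit⟧} = {x3, x4, x8, x9, x10}
⟦inside x5⟧ = {x : ⟨x, x5⟩ ∈ ⟦inside⟧} = {x2, x3, x6, x8, x9}
⟦below x3⟧ = {x : ⟨x, x3⟩ ∈ ⟦below⟧} = {x1, x2, x3, x4, x5, x7}
⟦on x6⟧ = {x : ⟨x, x6⟩ ∈ ⟦on⟧} = {x1, x2, x3, x4, x5, x8, x10}
⟦flag⟧ = {x1, x2, x3, x8, x9}
… ∩ ⟦that hit x3⟧ = {x1, x2, x3, x8, x9} ∩ {x3, x4, x8, x9, x10} = {x3, x8, x9}
… ∩ ⟦inside x5⟧ = {x3, x8, x9} ∩ {x2, x3, x6, x8, x9} = {x3, x8, x9}
… ∩ ⟦below x3⟧ = {x3, x8, x9} ∩ {x1, x2, x3, x4, x5, x7} = {x3}
… ∩ ⟦on x6⟧ = {x3} ∩ {x1, x2, x3, x4, x5, x8, x10} = {x3}
So ⟦flag that hit x3 inside x5 below x3 on x6⟧ = {x3}.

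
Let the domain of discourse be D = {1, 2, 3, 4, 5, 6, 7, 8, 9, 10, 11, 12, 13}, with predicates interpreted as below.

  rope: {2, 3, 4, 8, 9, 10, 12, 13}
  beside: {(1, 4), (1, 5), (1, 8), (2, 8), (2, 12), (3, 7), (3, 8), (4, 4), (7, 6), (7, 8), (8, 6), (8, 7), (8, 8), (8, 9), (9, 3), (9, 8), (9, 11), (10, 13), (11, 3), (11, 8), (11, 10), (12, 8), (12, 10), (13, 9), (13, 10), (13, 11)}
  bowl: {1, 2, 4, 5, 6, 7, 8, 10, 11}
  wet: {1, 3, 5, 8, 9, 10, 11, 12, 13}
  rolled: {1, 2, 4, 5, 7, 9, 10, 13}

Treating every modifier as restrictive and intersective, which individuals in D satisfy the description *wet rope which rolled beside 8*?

⟦which rolled⟧ = ⟦rolled⟧ = {1, 2, 4, 5, 7, 9, 10, 13}
⟦beside 8⟧ = {x : ⟨x, 8⟩ ∈ ⟦beside⟧} = {1, 2, 3, 7, 8, 9, 11, 12}
⟦rope⟧ = {2, 3, 4, 8, 9, 10, 12, 13}
… ∩ ⟦which rolled⟧ = {2, 3, 4, 8, 9, 10, 12, 13} ∩ {1, 2, 4, 5, 7, 9, 10, 13} = {2, 4, 9, 10, 13}
… ∩ ⟦beside 8⟧ = {2, 4, 9, 10, 13} ∩ {1, 2, 3, 7, 8, 9, 11, 12} = {2, 9}
… ∩ ⟦wet⟧ = {2, 9} ∩ {1, 3, 5, 8, 9, 10, 11, 12, 13} = {9}
So ⟦wet rope which rolled beside 8⟧ = {9}.

{9}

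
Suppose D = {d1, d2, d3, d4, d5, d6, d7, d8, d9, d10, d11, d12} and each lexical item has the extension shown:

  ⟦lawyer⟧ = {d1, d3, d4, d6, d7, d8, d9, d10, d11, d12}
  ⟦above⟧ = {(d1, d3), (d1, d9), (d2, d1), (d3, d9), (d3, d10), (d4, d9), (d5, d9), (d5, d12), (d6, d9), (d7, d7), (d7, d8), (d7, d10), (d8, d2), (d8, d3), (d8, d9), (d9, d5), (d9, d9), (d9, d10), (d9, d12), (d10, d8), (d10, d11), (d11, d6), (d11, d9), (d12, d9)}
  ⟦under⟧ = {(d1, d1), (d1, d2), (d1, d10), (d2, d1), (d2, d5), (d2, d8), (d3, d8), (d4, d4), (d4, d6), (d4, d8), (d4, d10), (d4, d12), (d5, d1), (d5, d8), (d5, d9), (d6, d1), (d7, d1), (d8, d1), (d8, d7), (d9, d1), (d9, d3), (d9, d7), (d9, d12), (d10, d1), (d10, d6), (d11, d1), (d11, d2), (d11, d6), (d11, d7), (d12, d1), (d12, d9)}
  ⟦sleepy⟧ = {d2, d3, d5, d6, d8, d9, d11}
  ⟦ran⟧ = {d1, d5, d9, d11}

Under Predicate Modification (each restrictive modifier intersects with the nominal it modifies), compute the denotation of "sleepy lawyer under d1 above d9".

{d6, d8, d9, d11}

⟦under d1⟧ = {x : ⟨x, d1⟩ ∈ ⟦under⟧} = {d1, d2, d5, d6, d7, d8, d9, d10, d11, d12}
⟦above d9⟧ = {x : ⟨x, d9⟩ ∈ ⟦above⟧} = {d1, d3, d4, d5, d6, d8, d9, d11, d12}
⟦lawyer⟧ = {d1, d3, d4, d6, d7, d8, d9, d10, d11, d12}
… ∩ ⟦under d1⟧ = {d1, d3, d4, d6, d7, d8, d9, d10, d11, d12} ∩ {d1, d2, d5, d6, d7, d8, d9, d10, d11, d12} = {d1, d6, d7, d8, d9, d10, d11, d12}
… ∩ ⟦above d9⟧ = {d1, d6, d7, d8, d9, d10, d11, d12} ∩ {d1, d3, d4, d5, d6, d8, d9, d11, d12} = {d1, d6, d8, d9, d11, d12}
… ∩ ⟦sleepy⟧ = {d1, d6, d8, d9, d11, d12} ∩ {d2, d3, d5, d6, d8, d9, d11} = {d6, d8, d9, d11}
So ⟦sleepy lawyer under d1 above d9⟧ = {d6, d8, d9, d11}.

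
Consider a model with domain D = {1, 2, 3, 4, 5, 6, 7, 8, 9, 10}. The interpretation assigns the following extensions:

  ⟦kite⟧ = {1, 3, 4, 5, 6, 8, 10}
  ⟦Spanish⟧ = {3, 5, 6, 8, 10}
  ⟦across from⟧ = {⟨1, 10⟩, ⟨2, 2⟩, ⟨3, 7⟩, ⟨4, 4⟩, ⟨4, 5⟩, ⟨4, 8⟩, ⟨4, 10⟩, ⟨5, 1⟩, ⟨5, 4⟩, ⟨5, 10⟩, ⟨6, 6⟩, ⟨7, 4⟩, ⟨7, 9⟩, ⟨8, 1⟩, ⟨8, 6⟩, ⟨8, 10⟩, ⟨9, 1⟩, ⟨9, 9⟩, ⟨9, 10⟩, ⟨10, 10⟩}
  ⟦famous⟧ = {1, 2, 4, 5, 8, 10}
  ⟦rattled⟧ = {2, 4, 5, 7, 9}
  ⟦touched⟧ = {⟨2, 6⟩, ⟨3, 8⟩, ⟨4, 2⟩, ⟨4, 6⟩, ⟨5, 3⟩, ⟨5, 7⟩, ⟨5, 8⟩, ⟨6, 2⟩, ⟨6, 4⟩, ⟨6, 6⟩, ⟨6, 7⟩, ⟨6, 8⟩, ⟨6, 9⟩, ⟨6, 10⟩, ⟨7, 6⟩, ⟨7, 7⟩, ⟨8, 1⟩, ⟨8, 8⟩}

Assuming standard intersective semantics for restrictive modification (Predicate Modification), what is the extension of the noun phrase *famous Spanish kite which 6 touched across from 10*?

{8, 10}

⟦which 6 touched⟧ = {x : ⟨6, x⟩ ∈ ⟦touched⟧} = {2, 4, 6, 7, 8, 9, 10}
⟦across from 10⟧ = {x : ⟨x, 10⟩ ∈ ⟦across from⟧} = {1, 4, 5, 8, 9, 10}
⟦kite⟧ = {1, 3, 4, 5, 6, 8, 10}
… ∩ ⟦which 6 touched⟧ = {1, 3, 4, 5, 6, 8, 10} ∩ {2, 4, 6, 7, 8, 9, 10} = {4, 6, 8, 10}
… ∩ ⟦across from 10⟧ = {4, 6, 8, 10} ∩ {1, 4, 5, 8, 9, 10} = {4, 8, 10}
… ∩ ⟦famous⟧ = {4, 8, 10} ∩ {1, 2, 4, 5, 8, 10} = {4, 8, 10}
… ∩ ⟦Spanish⟧ = {4, 8, 10} ∩ {3, 5, 6, 8, 10} = {8, 10}
So ⟦famous Spanish kite which 6 touched across from 10⟧ = {8, 10}.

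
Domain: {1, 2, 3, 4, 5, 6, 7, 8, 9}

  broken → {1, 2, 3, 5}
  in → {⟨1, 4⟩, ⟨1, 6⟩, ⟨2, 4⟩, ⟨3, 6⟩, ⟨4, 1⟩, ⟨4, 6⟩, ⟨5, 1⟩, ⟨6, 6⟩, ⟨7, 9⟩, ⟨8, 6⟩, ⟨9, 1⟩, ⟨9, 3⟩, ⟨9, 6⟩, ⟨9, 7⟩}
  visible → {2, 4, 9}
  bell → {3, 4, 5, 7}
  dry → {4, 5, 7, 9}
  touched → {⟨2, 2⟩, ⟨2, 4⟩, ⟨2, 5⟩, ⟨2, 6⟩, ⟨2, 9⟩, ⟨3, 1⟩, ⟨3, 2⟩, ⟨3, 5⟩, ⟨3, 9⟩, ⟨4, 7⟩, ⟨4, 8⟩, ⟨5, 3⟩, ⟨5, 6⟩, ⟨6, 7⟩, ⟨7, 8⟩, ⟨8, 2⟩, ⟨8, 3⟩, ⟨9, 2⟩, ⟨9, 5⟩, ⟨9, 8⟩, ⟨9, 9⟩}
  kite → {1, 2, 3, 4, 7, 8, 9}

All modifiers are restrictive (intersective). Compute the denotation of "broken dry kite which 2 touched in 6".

{ }

⟦which 2 touched⟧ = {x : ⟨2, x⟩ ∈ ⟦touched⟧} = {2, 4, 5, 6, 9}
⟦in 6⟧ = {x : ⟨x, 6⟩ ∈ ⟦in⟧} = {1, 3, 4, 6, 8, 9}
⟦kite⟧ = {1, 2, 3, 4, 7, 8, 9}
… ∩ ⟦which 2 touched⟧ = {1, 2, 3, 4, 7, 8, 9} ∩ {2, 4, 5, 6, 9} = {2, 4, 9}
… ∩ ⟦in 6⟧ = {2, 4, 9} ∩ {1, 3, 4, 6, 8, 9} = {4, 9}
… ∩ ⟦broken⟧ = {4, 9} ∩ {1, 2, 3, 5} = ∅
… ∩ ⟦dry⟧ = ∅ ∩ {4, 5, 7, 9} = ∅
So ⟦broken dry kite which 2 touched in 6⟧ = { }.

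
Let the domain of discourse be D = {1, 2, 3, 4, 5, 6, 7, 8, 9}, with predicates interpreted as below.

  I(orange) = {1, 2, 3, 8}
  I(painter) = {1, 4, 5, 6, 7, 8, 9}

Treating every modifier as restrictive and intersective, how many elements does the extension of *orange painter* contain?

2

⟦painter⟧ = {1, 4, 5, 6, 7, 8, 9}
… ∩ ⟦orange⟧ = {1, 4, 5, 6, 7, 8, 9} ∩ {1, 2, 3, 8} = {1, 8}
⟦orange painter⟧ = {1, 8}, so the cardinality is 2.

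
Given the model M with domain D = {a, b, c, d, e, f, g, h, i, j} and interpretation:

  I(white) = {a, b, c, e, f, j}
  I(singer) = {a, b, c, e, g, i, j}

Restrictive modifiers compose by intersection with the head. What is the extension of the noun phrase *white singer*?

{a, b, c, e, j}

⟦singer⟧ = {a, b, c, e, g, i, j}
… ∩ ⟦white⟧ = {a, b, c, e, g, i, j} ∩ {a, b, c, e, f, j} = {a, b, c, e, j}
So ⟦white singer⟧ = {a, b, c, e, j}.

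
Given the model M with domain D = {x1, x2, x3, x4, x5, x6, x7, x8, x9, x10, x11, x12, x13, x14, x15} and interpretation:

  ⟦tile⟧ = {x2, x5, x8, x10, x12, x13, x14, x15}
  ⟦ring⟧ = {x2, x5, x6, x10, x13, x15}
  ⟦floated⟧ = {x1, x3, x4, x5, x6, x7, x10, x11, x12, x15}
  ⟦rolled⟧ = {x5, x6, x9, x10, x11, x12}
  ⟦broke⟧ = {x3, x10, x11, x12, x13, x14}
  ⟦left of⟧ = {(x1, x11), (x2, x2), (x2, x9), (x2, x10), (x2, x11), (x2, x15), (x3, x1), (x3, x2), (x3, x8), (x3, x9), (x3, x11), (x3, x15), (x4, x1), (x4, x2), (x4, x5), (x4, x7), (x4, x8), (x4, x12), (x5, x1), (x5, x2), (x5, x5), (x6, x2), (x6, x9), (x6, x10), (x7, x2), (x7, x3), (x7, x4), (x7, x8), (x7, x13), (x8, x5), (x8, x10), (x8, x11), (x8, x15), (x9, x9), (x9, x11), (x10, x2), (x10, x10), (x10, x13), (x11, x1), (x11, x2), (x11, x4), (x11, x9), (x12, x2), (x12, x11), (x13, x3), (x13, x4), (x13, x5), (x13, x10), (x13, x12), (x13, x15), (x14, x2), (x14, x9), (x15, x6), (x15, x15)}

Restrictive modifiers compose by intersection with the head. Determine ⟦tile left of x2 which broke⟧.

{x10, x12, x14}

⟦left of x2⟧ = {x : ⟨x, x2⟩ ∈ ⟦left of⟧} = {x2, x3, x4, x5, x6, x7, x10, x11, x12, x14}
⟦which broke⟧ = ⟦broke⟧ = {x3, x10, x11, x12, x13, x14}
⟦tile⟧ = {x2, x5, x8, x10, x12, x13, x14, x15}
… ∩ ⟦left of x2⟧ = {x2, x5, x8, x10, x12, x13, x14, x15} ∩ {x2, x3, x4, x5, x6, x7, x10, x11, x12, x14} = {x2, x5, x10, x12, x14}
… ∩ ⟦which broke⟧ = {x2, x5, x10, x12, x14} ∩ {x3, x10, x11, x12, x13, x14} = {x10, x12, x14}
So ⟦tile left of x2 which broke⟧ = {x10, x12, x14}.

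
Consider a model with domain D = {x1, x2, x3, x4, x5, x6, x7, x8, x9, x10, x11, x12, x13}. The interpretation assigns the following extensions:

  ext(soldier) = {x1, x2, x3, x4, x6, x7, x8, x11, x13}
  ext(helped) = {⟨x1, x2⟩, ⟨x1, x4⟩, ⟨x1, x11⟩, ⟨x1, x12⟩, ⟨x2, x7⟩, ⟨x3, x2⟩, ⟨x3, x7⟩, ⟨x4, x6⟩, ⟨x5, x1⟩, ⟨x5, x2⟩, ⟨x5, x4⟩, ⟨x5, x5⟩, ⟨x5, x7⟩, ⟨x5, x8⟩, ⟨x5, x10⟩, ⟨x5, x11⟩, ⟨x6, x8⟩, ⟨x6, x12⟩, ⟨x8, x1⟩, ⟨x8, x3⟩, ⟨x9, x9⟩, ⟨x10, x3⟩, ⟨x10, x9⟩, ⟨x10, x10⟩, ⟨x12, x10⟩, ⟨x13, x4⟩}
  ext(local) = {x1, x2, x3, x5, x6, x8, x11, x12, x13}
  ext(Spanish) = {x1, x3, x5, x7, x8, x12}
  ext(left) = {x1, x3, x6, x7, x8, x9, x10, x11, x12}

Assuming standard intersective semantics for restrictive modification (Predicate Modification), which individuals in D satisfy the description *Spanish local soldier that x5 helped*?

{x1, x8}

⟦that x5 helped⟧ = {x : ⟨x5, x⟩ ∈ ⟦helped⟧} = {x1, x2, x4, x5, x7, x8, x10, x11}
⟦soldier⟧ = {x1, x2, x3, x4, x6, x7, x8, x11, x13}
… ∩ ⟦that x5 helped⟧ = {x1, x2, x3, x4, x6, x7, x8, x11, x13} ∩ {x1, x2, x4, x5, x7, x8, x10, x11} = {x1, x2, x4, x7, x8, x11}
… ∩ ⟦Spanish⟧ = {x1, x2, x4, x7, x8, x11} ∩ {x1, x3, x5, x7, x8, x12} = {x1, x7, x8}
… ∩ ⟦local⟧ = {x1, x7, x8} ∩ {x1, x2, x3, x5, x6, x8, x11, x12, x13} = {x1, x8}
So ⟦Spanish local soldier that x5 helped⟧ = {x1, x8}.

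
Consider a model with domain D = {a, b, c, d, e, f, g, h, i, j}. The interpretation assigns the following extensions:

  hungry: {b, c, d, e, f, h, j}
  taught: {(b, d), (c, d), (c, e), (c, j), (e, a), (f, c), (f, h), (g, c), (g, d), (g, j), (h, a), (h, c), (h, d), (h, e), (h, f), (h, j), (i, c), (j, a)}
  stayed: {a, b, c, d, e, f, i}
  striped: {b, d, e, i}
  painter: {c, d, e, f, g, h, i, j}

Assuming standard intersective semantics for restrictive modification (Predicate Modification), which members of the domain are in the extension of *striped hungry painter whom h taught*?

{d, e}

⟦whom h taught⟧ = {x : ⟨h, x⟩ ∈ ⟦taught⟧} = {a, c, d, e, f, j}
⟦painter⟧ = {c, d, e, f, g, h, i, j}
… ∩ ⟦whom h taught⟧ = {c, d, e, f, g, h, i, j} ∩ {a, c, d, e, f, j} = {c, d, e, f, j}
… ∩ ⟦striped⟧ = {c, d, e, f, j} ∩ {b, d, e, i} = {d, e}
… ∩ ⟦hungry⟧ = {d, e} ∩ {b, c, d, e, f, h, j} = {d, e}
So ⟦striped hungry painter whom h taught⟧ = {d, e}.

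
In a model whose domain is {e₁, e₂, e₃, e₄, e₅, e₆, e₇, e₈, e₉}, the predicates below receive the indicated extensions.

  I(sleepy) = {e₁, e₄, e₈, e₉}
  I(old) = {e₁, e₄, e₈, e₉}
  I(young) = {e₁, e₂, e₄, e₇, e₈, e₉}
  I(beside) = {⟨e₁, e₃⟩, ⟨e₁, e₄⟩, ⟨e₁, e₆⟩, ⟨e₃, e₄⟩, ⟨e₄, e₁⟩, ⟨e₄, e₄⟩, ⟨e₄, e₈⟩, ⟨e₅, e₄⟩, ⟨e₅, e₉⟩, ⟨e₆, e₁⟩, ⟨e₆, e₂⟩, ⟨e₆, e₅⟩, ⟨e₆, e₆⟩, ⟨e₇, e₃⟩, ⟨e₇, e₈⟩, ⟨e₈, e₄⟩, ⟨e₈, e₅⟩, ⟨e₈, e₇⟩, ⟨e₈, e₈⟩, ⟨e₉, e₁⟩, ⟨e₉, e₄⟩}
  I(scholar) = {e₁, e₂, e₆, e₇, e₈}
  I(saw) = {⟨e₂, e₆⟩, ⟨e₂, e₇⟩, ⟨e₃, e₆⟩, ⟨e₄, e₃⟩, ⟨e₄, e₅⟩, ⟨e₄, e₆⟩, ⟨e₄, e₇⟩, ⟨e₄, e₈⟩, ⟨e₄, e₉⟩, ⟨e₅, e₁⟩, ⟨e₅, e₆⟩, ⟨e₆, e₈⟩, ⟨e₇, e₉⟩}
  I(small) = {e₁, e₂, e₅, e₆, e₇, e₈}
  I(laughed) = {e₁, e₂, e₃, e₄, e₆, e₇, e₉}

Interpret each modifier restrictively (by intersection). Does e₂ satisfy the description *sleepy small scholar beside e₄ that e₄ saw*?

no

⟦beside e₄⟧ = {x : ⟨x, e₄⟩ ∈ ⟦beside⟧} = {e₁, e₃, e₄, e₅, e₈, e₉}
⟦that e₄ saw⟧ = {x : ⟨e₄, x⟩ ∈ ⟦saw⟧} = {e₃, e₅, e₆, e₇, e₈, e₉}
⟦scholar⟧ = {e₁, e₂, e₆, e₇, e₈}
… ∩ ⟦beside e₄⟧ = {e₁, e₂, e₆, e₇, e₈} ∩ {e₁, e₃, e₄, e₅, e₈, e₉} = {e₁, e₈}
… ∩ ⟦that e₄ saw⟧ = {e₁, e₈} ∩ {e₃, e₅, e₆, e₇, e₈, e₉} = {e₈}
… ∩ ⟦sleepy⟧ = {e₈} ∩ {e₁, e₄, e₈, e₉} = {e₈}
… ∩ ⟦small⟧ = {e₈} ∩ {e₁, e₂, e₅, e₆, e₇, e₈} = {e₈}
⟦sleepy small scholar beside e₄ that e₄ saw⟧ = {e₈}; e₂ ∉ this set.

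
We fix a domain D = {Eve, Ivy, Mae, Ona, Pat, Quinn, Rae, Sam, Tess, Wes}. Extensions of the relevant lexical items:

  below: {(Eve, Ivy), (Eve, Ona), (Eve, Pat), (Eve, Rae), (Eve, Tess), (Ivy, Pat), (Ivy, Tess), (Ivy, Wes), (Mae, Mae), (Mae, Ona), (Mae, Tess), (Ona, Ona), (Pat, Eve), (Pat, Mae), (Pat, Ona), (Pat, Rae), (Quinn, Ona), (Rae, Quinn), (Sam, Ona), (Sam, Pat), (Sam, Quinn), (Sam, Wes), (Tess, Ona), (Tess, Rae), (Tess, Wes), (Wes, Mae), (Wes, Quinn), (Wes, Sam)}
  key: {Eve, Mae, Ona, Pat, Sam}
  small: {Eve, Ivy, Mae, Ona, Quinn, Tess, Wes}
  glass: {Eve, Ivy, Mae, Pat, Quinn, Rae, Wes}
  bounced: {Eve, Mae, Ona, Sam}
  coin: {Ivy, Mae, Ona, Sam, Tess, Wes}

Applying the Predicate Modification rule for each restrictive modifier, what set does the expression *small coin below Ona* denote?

⟦below Ona⟧ = {x : ⟨x, Ona⟩ ∈ ⟦below⟧} = {Eve, Mae, Ona, Pat, Quinn, Sam, Tess}
⟦coin⟧ = {Ivy, Mae, Ona, Sam, Tess, Wes}
… ∩ ⟦below Ona⟧ = {Ivy, Mae, Ona, Sam, Tess, Wes} ∩ {Eve, Mae, Ona, Pat, Quinn, Sam, Tess} = {Mae, Ona, Sam, Tess}
… ∩ ⟦small⟧ = {Mae, Ona, Sam, Tess} ∩ {Eve, Ivy, Mae, Ona, Quinn, Tess, Wes} = {Mae, Ona, Tess}
So ⟦small coin below Ona⟧ = {Mae, Ona, Tess}.

{Mae, Ona, Tess}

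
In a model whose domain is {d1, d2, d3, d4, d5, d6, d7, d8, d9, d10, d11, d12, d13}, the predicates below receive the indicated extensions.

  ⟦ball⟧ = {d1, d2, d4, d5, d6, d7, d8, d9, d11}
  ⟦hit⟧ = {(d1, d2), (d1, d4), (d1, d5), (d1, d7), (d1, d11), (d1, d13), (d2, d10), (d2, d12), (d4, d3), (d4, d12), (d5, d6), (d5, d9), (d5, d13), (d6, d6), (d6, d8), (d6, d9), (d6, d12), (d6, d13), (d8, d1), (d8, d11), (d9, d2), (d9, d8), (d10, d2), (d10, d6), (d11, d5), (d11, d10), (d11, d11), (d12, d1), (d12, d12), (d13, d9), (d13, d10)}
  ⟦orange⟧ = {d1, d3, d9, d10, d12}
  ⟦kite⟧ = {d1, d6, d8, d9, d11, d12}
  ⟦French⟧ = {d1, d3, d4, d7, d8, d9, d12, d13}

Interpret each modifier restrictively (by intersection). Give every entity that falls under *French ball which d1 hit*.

⟦which d1 hit⟧ = {x : ⟨d1, x⟩ ∈ ⟦hit⟧} = {d2, d4, d5, d7, d11, d13}
⟦ball⟧ = {d1, d2, d4, d5, d6, d7, d8, d9, d11}
… ∩ ⟦which d1 hit⟧ = {d1, d2, d4, d5, d6, d7, d8, d9, d11} ∩ {d2, d4, d5, d7, d11, d13} = {d2, d4, d5, d7, d11}
… ∩ ⟦French⟧ = {d2, d4, d5, d7, d11} ∩ {d1, d3, d4, d7, d8, d9, d12, d13} = {d4, d7}
So ⟦French ball which d1 hit⟧ = {d4, d7}.

{d4, d7}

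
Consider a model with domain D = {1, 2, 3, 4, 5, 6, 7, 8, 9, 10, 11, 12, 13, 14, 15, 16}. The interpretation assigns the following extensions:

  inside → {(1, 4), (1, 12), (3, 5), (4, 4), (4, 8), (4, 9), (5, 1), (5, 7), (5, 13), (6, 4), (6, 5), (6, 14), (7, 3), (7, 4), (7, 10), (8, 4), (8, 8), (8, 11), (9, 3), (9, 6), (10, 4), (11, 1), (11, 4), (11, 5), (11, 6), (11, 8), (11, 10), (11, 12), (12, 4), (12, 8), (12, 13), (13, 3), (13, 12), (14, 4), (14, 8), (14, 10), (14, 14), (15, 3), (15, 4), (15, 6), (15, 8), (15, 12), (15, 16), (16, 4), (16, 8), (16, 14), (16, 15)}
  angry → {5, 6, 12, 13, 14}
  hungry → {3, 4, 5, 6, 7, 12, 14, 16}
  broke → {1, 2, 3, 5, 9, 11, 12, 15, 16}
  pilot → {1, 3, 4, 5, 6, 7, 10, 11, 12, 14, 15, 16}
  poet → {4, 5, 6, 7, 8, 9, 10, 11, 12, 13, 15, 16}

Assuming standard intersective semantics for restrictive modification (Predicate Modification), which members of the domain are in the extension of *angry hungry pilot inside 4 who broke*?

{12}

⟦inside 4⟧ = {x : ⟨x, 4⟩ ∈ ⟦inside⟧} = {1, 4, 6, 7, 8, 10, 11, 12, 14, 15, 16}
⟦who broke⟧ = ⟦broke⟧ = {1, 2, 3, 5, 9, 11, 12, 15, 16}
⟦pilot⟧ = {1, 3, 4, 5, 6, 7, 10, 11, 12, 14, 15, 16}
… ∩ ⟦inside 4⟧ = {1, 3, 4, 5, 6, 7, 10, 11, 12, 14, 15, 16} ∩ {1, 4, 6, 7, 8, 10, 11, 12, 14, 15, 16} = {1, 4, 6, 7, 10, 11, 12, 14, 15, 16}
… ∩ ⟦who broke⟧ = {1, 4, 6, 7, 10, 11, 12, 14, 15, 16} ∩ {1, 2, 3, 5, 9, 11, 12, 15, 16} = {1, 11, 12, 15, 16}
… ∩ ⟦angry⟧ = {1, 11, 12, 15, 16} ∩ {5, 6, 12, 13, 14} = {12}
… ∩ ⟦hungry⟧ = {12} ∩ {3, 4, 5, 6, 7, 12, 14, 16} = {12}
So ⟦angry hungry pilot inside 4 who broke⟧ = {12}.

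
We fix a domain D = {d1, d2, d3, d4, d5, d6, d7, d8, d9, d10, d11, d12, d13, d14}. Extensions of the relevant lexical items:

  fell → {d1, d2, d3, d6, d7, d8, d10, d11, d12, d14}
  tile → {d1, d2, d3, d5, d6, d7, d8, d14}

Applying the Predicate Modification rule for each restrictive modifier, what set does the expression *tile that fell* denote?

{d1, d2, d3, d6, d7, d8, d14}

⟦that fell⟧ = ⟦fell⟧ = {d1, d2, d3, d6, d7, d8, d10, d11, d12, d14}
⟦tile⟧ = {d1, d2, d3, d5, d6, d7, d8, d14}
… ∩ ⟦that fell⟧ = {d1, d2, d3, d5, d6, d7, d8, d14} ∩ {d1, d2, d3, d6, d7, d8, d10, d11, d12, d14} = {d1, d2, d3, d6, d7, d8, d14}
So ⟦tile that fell⟧ = {d1, d2, d3, d6, d7, d8, d14}.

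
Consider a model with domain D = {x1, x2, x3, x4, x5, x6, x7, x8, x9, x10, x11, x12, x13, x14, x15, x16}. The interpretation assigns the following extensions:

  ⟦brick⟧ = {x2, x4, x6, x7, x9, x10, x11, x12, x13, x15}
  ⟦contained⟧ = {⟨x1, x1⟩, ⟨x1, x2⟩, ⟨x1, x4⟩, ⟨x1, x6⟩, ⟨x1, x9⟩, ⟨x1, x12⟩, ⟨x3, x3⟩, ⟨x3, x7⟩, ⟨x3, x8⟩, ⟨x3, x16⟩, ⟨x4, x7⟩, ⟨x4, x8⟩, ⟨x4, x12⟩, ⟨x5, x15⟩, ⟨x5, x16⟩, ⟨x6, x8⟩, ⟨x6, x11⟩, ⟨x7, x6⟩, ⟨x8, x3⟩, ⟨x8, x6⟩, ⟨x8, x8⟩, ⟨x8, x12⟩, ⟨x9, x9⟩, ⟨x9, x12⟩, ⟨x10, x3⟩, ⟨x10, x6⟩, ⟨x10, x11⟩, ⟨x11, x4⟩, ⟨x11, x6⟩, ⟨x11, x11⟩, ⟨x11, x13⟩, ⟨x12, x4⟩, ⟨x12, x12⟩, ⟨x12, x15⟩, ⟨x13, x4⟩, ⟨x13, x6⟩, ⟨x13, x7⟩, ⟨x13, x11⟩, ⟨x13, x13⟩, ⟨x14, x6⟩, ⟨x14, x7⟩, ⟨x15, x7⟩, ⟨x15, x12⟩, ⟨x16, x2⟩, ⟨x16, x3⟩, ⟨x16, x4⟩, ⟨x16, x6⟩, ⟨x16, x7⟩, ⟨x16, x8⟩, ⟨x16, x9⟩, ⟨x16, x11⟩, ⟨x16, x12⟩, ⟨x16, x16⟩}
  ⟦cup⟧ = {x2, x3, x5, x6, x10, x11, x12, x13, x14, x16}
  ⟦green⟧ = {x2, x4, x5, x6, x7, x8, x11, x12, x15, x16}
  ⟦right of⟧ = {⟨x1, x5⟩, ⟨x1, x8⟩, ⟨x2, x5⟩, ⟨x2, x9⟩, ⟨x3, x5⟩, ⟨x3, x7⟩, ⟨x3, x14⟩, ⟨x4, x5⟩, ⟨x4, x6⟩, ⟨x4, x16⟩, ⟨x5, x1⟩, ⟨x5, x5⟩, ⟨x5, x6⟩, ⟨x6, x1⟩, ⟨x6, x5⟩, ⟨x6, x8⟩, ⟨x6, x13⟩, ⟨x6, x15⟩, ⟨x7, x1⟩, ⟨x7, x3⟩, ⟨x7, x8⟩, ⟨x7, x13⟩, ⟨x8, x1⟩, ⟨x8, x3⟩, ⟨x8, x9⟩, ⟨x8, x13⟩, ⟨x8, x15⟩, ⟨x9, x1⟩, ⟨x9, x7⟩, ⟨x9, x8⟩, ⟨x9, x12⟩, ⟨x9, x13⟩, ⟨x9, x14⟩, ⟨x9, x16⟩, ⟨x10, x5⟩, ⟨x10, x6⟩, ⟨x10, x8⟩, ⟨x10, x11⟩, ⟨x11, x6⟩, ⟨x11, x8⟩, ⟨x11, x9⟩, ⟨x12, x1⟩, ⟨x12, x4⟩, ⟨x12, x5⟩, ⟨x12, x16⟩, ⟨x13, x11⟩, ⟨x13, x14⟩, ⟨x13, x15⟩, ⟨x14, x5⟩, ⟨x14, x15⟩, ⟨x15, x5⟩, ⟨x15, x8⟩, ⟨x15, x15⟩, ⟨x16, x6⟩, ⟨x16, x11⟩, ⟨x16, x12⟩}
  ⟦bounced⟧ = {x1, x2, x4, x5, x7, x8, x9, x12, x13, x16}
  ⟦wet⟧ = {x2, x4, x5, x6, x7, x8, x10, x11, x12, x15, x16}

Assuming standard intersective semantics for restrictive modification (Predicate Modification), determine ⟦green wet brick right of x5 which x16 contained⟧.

⟦right of x5⟧ = {x : ⟨x, x5⟩ ∈ ⟦right of⟧} = {x1, x2, x3, x4, x5, x6, x10, x12, x14, x15}
⟦which x16 contained⟧ = {x : ⟨x16, x⟩ ∈ ⟦contained⟧} = {x2, x3, x4, x6, x7, x8, x9, x11, x12, x16}
⟦brick⟧ = {x2, x4, x6, x7, x9, x10, x11, x12, x13, x15}
… ∩ ⟦right of x5⟧ = {x2, x4, x6, x7, x9, x10, x11, x12, x13, x15} ∩ {x1, x2, x3, x4, x5, x6, x10, x12, x14, x15} = {x2, x4, x6, x10, x12, x15}
… ∩ ⟦which x16 contained⟧ = {x2, x4, x6, x10, x12, x15} ∩ {x2, x3, x4, x6, x7, x8, x9, x11, x12, x16} = {x2, x4, x6, x12}
… ∩ ⟦green⟧ = {x2, x4, x6, x12} ∩ {x2, x4, x5, x6, x7, x8, x11, x12, x15, x16} = {x2, x4, x6, x12}
… ∩ ⟦wet⟧ = {x2, x4, x6, x12} ∩ {x2, x4, x5, x6, x7, x8, x10, x11, x12, x15, x16} = {x2, x4, x6, x12}
So ⟦green wet brick right of x5 which x16 contained⟧ = {x2, x4, x6, x12}.

{x2, x4, x6, x12}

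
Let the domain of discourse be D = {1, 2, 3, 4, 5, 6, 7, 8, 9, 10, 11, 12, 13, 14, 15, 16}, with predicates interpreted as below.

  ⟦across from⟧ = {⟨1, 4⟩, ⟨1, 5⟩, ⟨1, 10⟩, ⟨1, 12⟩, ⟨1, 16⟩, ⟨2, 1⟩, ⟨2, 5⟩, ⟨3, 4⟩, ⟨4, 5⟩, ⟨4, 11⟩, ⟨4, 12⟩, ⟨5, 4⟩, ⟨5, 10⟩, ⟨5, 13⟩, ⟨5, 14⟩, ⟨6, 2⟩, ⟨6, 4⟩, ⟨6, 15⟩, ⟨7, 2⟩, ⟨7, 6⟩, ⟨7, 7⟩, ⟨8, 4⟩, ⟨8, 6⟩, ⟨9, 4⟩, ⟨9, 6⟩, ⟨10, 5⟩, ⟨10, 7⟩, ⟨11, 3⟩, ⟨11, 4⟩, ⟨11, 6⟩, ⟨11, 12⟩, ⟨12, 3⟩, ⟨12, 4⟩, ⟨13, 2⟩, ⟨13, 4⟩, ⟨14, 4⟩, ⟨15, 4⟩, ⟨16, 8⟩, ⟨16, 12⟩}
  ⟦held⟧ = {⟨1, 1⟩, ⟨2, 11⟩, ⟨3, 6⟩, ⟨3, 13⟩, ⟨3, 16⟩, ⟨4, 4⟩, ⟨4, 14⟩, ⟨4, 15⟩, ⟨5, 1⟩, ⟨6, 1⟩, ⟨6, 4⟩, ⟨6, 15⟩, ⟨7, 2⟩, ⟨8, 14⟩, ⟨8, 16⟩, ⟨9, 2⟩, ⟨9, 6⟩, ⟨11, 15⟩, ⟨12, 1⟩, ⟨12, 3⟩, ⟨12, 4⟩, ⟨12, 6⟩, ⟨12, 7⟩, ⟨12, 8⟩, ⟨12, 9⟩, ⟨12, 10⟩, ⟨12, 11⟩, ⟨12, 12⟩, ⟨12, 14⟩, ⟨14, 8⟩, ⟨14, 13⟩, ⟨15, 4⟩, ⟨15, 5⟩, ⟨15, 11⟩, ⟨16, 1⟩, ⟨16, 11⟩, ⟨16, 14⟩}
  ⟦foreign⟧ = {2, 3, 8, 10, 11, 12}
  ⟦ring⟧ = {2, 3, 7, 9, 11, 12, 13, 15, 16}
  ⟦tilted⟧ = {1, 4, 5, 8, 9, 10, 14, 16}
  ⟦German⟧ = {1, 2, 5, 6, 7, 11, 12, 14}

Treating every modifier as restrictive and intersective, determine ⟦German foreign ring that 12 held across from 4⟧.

{11, 12}

⟦that 12 held⟧ = {x : ⟨12, x⟩ ∈ ⟦held⟧} = {1, 3, 4, 6, 7, 8, 9, 10, 11, 12, 14}
⟦across from 4⟧ = {x : ⟨x, 4⟩ ∈ ⟦across from⟧} = {1, 3, 5, 6, 8, 9, 11, 12, 13, 14, 15}
⟦ring⟧ = {2, 3, 7, 9, 11, 12, 13, 15, 16}
… ∩ ⟦that 12 held⟧ = {2, 3, 7, 9, 11, 12, 13, 15, 16} ∩ {1, 3, 4, 6, 7, 8, 9, 10, 11, 12, 14} = {3, 7, 9, 11, 12}
… ∩ ⟦across from 4⟧ = {3, 7, 9, 11, 12} ∩ {1, 3, 5, 6, 8, 9, 11, 12, 13, 14, 15} = {3, 9, 11, 12}
… ∩ ⟦German⟧ = {3, 9, 11, 12} ∩ {1, 2, 5, 6, 7, 11, 12, 14} = {11, 12}
… ∩ ⟦foreign⟧ = {11, 12} ∩ {2, 3, 8, 10, 11, 12} = {11, 12}
So ⟦German foreign ring that 12 held across from 4⟧ = {11, 12}.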